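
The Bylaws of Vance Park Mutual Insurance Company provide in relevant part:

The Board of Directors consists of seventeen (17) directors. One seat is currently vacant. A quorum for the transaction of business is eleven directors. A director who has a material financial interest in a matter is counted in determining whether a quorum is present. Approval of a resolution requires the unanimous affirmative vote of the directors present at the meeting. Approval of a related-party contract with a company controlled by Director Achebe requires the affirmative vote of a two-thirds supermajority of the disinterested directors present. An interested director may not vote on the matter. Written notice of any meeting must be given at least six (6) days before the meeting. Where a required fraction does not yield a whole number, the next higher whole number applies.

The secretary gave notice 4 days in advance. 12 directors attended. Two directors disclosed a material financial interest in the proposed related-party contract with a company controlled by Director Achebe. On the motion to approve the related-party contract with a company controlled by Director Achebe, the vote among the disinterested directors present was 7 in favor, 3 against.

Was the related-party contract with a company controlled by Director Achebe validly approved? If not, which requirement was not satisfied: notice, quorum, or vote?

Invalid — notice requirement not satisfied.

Notice: 4 days given; 6 required (4 < 6). Not satisfied.
Quorum: 12 present (interested directors count toward quorum); quorum is 11. Satisfied.
Vote: the related-party contract with a company controlled by Director Achebe requires two-thirds of the disinterested directors present (12 − 2 = 10). 2/3 of 10 = 6.67, rounded up to 7, so 7 affirmative votes are needed; 7 voted in favor. Satisfied.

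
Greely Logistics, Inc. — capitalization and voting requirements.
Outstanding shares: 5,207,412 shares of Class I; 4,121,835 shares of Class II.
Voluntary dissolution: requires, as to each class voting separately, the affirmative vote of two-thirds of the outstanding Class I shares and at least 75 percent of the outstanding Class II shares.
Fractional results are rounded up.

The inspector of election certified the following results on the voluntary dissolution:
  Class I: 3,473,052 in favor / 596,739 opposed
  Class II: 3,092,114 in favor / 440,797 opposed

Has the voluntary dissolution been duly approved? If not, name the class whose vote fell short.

Approved — every class gave the required vote.

Class I: 2/3 of 5207412 = 3471608; 3,471,608 required, 3,473,052 in favor — approved.
Class II: 3/4 of 4121835 = 3091376.25, rounded up to 3091377; 3,091,377 required, 3,092,114 in favor — approved.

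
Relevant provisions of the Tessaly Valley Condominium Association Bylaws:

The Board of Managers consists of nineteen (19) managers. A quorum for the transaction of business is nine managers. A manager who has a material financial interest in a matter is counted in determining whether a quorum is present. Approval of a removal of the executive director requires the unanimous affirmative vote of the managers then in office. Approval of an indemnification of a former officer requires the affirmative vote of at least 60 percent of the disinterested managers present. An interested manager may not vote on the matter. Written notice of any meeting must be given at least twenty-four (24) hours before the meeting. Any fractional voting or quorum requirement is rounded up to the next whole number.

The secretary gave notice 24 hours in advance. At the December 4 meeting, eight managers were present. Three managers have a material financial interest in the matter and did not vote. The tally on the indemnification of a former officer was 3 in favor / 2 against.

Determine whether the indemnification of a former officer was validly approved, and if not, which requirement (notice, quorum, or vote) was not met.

Invalid — quorum requirement not satisfied.

Notice: 24 hours given; 24 required (24 ≥ 24). Satisfied.
Quorum: 8 present (interested managers count toward quorum); quorum is 9. Not satisfied.
Vote: the indemnification of a former officer requires three-fifths of the disinterested managers present (8 − 3 = 5). 3/5 of 5 = 3, so 3 affirmative votes are needed; 3 voted in favor. Satisfied. (Moot — without a quorum no business can be validly transacted.)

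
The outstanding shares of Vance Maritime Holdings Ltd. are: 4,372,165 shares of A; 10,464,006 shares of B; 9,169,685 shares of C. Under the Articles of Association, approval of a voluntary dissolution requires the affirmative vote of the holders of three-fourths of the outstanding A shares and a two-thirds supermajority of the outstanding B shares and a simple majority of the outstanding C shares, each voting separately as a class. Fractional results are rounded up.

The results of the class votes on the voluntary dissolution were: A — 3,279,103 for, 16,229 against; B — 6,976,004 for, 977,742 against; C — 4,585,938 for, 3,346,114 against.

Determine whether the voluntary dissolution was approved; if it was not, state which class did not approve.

A: 3/4 of 4372165 = 3279123.75, rounded up to 3279124; 3,279,124 required, 3,279,103 in favor — not approved.
B: 2/3 of 10464006 = 6976004; 6,976,004 required, 6,976,004 in favor — approved.
C: a majority of 9169685 is 4584843; 4,584,843 required, 4,585,938 in favor — approved.

Not approved — the A shares did not give the required vote.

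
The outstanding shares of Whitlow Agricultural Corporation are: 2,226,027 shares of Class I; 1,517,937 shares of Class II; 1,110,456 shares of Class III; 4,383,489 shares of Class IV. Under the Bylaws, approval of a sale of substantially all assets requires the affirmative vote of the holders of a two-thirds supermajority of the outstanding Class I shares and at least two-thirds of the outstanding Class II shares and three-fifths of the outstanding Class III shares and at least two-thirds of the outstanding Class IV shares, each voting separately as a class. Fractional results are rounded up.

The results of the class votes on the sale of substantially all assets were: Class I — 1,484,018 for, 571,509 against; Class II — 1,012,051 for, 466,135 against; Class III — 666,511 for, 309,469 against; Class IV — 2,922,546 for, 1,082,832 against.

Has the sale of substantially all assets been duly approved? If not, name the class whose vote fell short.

Class I: 2/3 of 2226027 = 1484018; 1,484,018 required, 1,484,018 in favor — approved.
Class II: 2/3 of 1517937 = 1011958; 1,011,958 required, 1,012,051 in favor — approved.
Class III: 3/5 of 1110456 = 666273.60, rounded up to 666274; 666,274 required, 666,511 in favor — approved.
Class IV: 2/3 of 4383489 = 2922326; 2,922,326 required, 2,922,546 in favor — approved.

Approved — every class gave the required vote.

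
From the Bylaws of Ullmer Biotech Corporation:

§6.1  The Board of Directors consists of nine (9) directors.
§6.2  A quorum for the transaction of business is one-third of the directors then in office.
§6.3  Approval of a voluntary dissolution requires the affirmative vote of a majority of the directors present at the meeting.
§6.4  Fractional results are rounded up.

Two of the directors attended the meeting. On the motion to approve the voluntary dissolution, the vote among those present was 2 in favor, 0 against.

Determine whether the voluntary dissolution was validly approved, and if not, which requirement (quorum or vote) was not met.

Invalid — quorum requirement not satisfied.

Quorum: 2 present; quorum is 3. Not satisfied.
Vote: the voluntary dissolution requires a majority of the directors present (2). A majority of 2 is 2, so 2 affirmative votes are needed; 2 voted in favor. Satisfied. (Moot — without a quorum no business can be validly transacted.)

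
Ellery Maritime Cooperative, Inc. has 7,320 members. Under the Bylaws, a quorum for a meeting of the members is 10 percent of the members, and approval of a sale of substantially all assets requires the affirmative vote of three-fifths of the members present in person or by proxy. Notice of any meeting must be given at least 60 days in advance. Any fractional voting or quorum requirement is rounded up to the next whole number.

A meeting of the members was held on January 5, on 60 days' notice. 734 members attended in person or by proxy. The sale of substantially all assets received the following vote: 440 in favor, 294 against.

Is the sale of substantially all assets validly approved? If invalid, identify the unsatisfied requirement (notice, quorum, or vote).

Notice: 60 days given; 60 required. Satisfied.
Quorum: 10% of 7,320 = 732; 734 present. Satisfied.
Vote: requires three-fifths of those present (734); 3/5 of 734 = 440.40, rounded up to 441, so 441 needed; 440 in favor. Not satisfied.

Invalid — vote requirement not satisfied.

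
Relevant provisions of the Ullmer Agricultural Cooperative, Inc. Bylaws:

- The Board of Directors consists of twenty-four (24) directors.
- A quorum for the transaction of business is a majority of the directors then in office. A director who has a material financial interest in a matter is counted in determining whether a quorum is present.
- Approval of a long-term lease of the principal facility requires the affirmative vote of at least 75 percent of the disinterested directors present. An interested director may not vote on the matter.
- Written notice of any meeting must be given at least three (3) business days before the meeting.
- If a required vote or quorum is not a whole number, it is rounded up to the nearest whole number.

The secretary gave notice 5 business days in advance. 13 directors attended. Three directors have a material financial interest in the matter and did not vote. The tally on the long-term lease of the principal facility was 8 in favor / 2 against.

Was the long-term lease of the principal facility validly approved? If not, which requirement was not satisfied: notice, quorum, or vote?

Valid — all requirements satisfied.

Notice: 5 business days given; 3 required (5 ≥ 3). Satisfied.
Quorum: 13 present (interested directors count toward quorum); quorum is 13. Satisfied.
Vote: the long-term lease of the principal facility requires three-fourths of the disinterested directors present (13 − 3 = 10). 3/4 of 10 = 7.50, rounded up to 8, so 8 affirmative votes are needed; 8 voted in favor. Satisfied.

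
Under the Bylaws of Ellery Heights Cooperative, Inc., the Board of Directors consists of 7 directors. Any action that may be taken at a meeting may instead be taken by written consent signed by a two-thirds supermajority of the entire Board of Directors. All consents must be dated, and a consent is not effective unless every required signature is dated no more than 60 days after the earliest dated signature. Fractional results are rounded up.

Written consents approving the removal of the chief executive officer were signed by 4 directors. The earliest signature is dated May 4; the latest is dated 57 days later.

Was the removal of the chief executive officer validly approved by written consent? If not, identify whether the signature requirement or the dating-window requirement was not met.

Not effective — insufficient signatures.

Signatures required: a two-thirds supermajority of 7 — 2/3 of 7 = 4.67, rounded up to 5, so 5 needed; 4 signed. Insufficient.
Dating window: the latest signature is 57 days after the earliest; the limit is 60 days. Within the window.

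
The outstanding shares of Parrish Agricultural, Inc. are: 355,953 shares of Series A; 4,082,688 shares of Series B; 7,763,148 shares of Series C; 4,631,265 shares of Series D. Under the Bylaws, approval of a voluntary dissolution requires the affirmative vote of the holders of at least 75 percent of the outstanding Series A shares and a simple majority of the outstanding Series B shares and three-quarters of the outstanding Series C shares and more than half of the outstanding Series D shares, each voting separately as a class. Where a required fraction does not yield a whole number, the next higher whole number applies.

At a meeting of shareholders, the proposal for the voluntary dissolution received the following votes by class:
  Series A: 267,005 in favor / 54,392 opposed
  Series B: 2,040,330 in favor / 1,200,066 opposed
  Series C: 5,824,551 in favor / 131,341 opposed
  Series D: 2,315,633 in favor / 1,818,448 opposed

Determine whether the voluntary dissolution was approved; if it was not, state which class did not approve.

Not approved — the Series B shares did not give the required vote.

Series A: 3/4 of 355953 = 266964.75, rounded up to 266965; 266,965 required, 267,005 in favor — approved.
Series B: a majority of 4082688 is 2041345; 2,041,345 required, 2,040,330 in favor — not approved.
Series C: 3/4 of 7763148 = 5822361; 5,822,361 required, 5,824,551 in favor — approved.
Series D: a majority of 4631265 is 2315633; 2,315,633 required, 2,315,633 in favor — approved.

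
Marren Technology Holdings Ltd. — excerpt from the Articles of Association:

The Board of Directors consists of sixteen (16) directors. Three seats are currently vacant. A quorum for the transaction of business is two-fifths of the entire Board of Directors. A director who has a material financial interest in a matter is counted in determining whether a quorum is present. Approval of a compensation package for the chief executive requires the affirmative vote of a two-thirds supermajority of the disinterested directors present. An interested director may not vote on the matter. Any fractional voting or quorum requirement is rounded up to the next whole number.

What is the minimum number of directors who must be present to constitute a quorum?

7

2/5 of 16 = 6.40, rounded up to 7.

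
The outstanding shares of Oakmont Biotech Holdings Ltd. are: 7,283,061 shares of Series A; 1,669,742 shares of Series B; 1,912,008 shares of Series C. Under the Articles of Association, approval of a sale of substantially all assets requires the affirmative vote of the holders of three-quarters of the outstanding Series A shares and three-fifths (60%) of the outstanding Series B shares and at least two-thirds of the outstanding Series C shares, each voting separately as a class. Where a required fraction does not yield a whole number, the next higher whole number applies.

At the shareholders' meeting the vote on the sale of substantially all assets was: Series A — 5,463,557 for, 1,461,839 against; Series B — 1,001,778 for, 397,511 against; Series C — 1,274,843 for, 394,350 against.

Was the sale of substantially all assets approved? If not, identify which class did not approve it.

Series A: 3/4 of 7283061 = 5462295.75, rounded up to 5462296; 5,462,296 required, 5,463,557 in favor — approved.
Series B: 3/5 of 1669742 = 1001845.20, rounded up to 1001846; 1,001,846 required, 1,001,778 in favor — not approved.
Series C: 2/3 of 1912008 = 1274672; 1,274,672 required, 1,274,843 in favor — approved.

Not approved — the Series B shares did not give the required vote.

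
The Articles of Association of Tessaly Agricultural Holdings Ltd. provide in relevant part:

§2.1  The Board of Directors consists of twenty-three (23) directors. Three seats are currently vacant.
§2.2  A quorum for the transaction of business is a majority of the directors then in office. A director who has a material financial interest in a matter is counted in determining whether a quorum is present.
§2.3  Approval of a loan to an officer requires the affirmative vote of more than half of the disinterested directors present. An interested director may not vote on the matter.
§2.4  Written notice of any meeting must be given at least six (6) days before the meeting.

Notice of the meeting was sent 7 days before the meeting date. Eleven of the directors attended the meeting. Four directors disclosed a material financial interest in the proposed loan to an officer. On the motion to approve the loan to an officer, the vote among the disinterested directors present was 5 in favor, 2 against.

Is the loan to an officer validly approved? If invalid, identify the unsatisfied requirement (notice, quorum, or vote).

Notice: 7 days given; 6 required (7 ≥ 6). Satisfied.
Quorum: 11 present (interested directors count toward quorum); quorum is 11. Satisfied.
Vote: the loan to an officer requires a majority of the disinterested directors present (11 − 4 = 7). A majority of 7 is 4, so 4 affirmative votes are needed; 5 voted in favor. Satisfied.

Valid — all requirements satisfied.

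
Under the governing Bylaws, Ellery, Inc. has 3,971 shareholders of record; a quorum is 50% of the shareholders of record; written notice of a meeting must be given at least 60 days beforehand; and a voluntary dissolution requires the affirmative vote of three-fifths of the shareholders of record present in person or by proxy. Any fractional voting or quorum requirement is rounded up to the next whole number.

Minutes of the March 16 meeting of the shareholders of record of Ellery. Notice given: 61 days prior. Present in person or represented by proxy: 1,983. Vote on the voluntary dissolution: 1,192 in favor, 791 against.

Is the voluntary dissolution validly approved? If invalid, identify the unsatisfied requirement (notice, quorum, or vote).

Notice: 61 days given; 60 required. Satisfied.
Quorum: 50% of 3,971 = 1,985.50, rounded up to 1,986; 1,983 present. Not satisfied.
Vote: requires three-fifths of those present (1,983); 3/5 of 1983 = 1189.80, rounded up to 1190, so 1,190 needed; 1,192 in favor. Satisfied.

Invalid — quorum requirement not satisfied.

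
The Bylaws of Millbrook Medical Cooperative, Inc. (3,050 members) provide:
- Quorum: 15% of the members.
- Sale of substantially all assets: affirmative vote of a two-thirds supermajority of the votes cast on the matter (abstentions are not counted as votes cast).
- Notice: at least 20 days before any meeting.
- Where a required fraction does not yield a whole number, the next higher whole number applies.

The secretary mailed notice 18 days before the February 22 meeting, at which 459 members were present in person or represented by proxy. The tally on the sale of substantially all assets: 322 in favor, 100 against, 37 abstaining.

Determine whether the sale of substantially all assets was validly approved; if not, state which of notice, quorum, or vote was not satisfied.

Notice: 18 days given; 20 required. Not satisfied.
Quorum: 15% of 3,050 = 457.50, rounded up to 458; 459 present. Satisfied.
Vote: requires two-thirds of the votes cast (459 − 37 abstaining = 422); 2/3 of 422 = 281.33, rounded up to 282, so 282 needed; 322 in favor. Satisfied.

Invalid — notice requirement not satisfied.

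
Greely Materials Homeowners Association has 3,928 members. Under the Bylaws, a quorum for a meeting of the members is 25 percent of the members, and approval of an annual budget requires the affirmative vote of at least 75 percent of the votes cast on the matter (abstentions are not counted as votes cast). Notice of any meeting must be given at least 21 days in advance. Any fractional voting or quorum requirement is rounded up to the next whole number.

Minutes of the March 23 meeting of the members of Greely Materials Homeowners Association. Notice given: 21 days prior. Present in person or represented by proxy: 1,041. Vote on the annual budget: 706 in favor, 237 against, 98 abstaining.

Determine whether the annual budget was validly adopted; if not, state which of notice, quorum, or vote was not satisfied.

Notice: 21 days given; 21 required. Satisfied.
Quorum: 25% of 3,928 = 982; 1,041 present. Satisfied.
Vote: requires three-fourths of the votes cast (1,041 − 98 abstaining = 943); 3/4 of 943 = 707.25, rounded up to 708, so 708 needed; 706 in favor. Not satisfied.

Invalid — vote requirement not satisfied.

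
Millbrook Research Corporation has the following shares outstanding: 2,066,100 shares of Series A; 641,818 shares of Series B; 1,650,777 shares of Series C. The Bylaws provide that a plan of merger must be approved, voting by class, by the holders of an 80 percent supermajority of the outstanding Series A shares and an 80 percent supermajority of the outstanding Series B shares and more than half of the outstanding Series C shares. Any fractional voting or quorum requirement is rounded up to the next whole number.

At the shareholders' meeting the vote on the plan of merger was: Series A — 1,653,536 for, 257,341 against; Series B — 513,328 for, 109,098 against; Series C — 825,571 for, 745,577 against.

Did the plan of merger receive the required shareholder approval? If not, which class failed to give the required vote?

Not approved — the Series B shares did not give the required vote.

Series A: 4/5 of 2066100 = 1652880; 1,652,880 required, 1,653,536 in favor — approved.
Series B: 4/5 of 641818 = 513454.40, rounded up to 513455; 513,455 required, 513,328 in favor — not approved.
Series C: a majority of 1650777 is 825389; 825,389 required, 825,571 in favor — approved.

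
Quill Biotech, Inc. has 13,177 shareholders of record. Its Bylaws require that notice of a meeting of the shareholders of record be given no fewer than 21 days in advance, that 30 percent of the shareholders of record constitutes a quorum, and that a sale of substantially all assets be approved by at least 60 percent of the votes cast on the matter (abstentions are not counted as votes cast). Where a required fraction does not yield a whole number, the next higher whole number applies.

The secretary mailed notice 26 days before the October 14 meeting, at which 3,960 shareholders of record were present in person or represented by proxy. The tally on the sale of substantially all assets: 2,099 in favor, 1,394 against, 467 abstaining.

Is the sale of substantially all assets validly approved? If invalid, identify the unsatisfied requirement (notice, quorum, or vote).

Notice: 26 days given; 21 required. Satisfied.
Quorum: 30% of 13,177 = 3,953.10, rounded up to 3,954; 3,960 present. Satisfied.
Vote: requires three-fifths of the votes cast (3,960 − 467 abstaining = 3,493); 3/5 of 3493 = 2095.80, rounded up to 2096, so 2,096 needed; 2,099 in favor. Satisfied.

Valid — all requirements satisfied.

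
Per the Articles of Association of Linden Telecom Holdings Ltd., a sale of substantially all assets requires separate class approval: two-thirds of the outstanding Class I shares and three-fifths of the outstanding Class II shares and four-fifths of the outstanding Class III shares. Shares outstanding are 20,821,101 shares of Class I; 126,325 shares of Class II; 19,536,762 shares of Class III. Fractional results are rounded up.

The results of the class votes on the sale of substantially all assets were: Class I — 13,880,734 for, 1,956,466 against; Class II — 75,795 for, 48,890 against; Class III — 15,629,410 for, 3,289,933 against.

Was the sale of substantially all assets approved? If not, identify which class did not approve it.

Approved — every class gave the required vote.

Class I: 2/3 of 20821101 = 13880734; 13,880,734 required, 13,880,734 in favor — approved.
Class II: 3/5 of 126325 = 75795; 75,795 required, 75,795 in favor — approved.
Class III: 4/5 of 19536762 = 15629409.60, rounded up to 15629410; 15,629,410 required, 15,629,410 in favor — approved.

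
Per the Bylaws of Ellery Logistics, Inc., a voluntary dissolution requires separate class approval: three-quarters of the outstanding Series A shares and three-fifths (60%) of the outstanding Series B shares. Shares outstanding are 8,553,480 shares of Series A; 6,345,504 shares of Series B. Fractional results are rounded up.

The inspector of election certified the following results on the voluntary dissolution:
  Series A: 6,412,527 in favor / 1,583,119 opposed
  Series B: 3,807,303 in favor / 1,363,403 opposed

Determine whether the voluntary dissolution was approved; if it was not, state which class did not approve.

Not approved — the Series A shares did not give the required vote.

Series A: 3/4 of 8553480 = 6415110; 6,415,110 required, 6,412,527 in favor — not approved.
Series B: 3/5 of 6345504 = 3807302.40, rounded up to 3807303; 3,807,303 required, 3,807,303 in favor — approved.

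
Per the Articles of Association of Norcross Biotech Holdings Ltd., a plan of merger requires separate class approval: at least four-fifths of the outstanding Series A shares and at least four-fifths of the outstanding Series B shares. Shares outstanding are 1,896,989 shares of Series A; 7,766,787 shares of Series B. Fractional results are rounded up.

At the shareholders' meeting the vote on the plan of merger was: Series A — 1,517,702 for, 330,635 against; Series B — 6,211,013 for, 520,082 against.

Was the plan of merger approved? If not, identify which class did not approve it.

Series A: 4/5 of 1896989 = 1517591.20, rounded up to 1517592; 1,517,592 required, 1,517,702 in favor — approved.
Series B: 4/5 of 7766787 = 6213429.60, rounded up to 6213430; 6,213,430 required, 6,211,013 in favor — not approved.

Not approved — the Series B shares did not give the required vote.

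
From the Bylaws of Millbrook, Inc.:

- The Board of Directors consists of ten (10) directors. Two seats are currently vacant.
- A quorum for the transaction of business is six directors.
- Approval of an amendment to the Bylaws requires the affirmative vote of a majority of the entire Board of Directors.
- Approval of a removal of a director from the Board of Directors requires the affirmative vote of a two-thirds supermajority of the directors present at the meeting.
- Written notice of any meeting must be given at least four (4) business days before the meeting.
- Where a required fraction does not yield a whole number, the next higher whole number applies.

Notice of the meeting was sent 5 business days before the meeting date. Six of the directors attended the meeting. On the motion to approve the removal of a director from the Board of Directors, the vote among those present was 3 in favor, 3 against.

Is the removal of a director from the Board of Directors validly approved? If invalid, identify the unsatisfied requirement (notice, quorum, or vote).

Invalid — vote requirement not satisfied.

Notice: 5 business days given; 4 required (5 ≥ 4). Satisfied.
Quorum: 6 present; quorum is 6. Satisfied.
Vote: the removal of a director from the Board of Directors requires two-thirds of the directors present (6). 2/3 of 6 = 4, so 4 affirmative votes are needed; 3 voted in favor. Not satisfied.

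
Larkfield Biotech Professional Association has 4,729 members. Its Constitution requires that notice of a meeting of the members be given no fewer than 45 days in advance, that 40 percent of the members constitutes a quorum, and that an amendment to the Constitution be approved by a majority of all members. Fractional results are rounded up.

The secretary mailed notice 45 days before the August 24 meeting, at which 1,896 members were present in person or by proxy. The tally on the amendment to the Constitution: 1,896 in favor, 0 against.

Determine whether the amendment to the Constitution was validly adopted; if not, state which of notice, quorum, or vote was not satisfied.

Invalid — vote requirement not satisfied.

Notice: 45 days given; 45 required. Satisfied.
Quorum: 40% of 4,729 = 1,891.60, rounded up to 1,892; 1,896 present. Satisfied.
Vote: requires a majority of all members (4,729); a majority of 4729 is 2365, so 2,365 needed; 1,896 in favor. Not satisfied.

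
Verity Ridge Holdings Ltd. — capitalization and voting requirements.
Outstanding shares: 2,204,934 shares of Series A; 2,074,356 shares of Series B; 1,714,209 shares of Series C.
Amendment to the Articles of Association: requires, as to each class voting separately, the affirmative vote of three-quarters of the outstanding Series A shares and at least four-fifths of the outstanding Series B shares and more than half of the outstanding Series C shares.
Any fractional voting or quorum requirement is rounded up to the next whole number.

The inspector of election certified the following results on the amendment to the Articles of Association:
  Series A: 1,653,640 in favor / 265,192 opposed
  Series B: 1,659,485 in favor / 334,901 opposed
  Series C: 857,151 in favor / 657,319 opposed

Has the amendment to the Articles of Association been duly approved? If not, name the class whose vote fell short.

Not approved — the Series A shares did not give the required vote.

Series A: 3/4 of 2204934 = 1653700.50, rounded up to 1653701; 1,653,701 required, 1,653,640 in favor — not approved.
Series B: 4/5 of 2074356 = 1659484.80, rounded up to 1659485; 1,659,485 required, 1,659,485 in favor — approved.
Series C: a majority of 1714209 is 857105; 857,105 required, 857,151 in favor — approved.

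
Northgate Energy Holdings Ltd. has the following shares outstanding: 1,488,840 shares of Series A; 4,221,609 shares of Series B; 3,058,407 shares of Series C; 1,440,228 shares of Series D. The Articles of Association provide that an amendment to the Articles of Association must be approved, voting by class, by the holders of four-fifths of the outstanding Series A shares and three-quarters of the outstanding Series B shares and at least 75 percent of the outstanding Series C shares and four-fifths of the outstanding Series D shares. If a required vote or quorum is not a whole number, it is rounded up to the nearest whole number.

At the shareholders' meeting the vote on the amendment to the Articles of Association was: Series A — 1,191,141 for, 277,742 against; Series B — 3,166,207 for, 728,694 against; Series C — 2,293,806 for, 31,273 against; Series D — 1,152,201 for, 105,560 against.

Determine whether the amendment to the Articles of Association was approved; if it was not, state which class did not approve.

Approved — every class gave the required vote.

Series A: 4/5 of 1488840 = 1191072; 1,191,072 required, 1,191,141 in favor — approved.
Series B: 3/4 of 4221609 = 3166206.75, rounded up to 3166207; 3,166,207 required, 3,166,207 in favor — approved.
Series C: 3/4 of 3058407 = 2293805.25, rounded up to 2293806; 2,293,806 required, 2,293,806 in favor — approved.
Series D: 4/5 of 1440228 = 1152182.40, rounded up to 1152183; 1,152,183 required, 1,152,201 in favor — approved.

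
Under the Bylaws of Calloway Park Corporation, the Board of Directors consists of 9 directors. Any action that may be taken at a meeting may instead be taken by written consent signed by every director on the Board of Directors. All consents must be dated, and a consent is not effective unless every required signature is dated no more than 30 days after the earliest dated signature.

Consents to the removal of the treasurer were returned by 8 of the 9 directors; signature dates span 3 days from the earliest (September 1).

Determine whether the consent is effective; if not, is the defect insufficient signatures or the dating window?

Signatures required: all of 9 — unanimous means all 9, so 9 needed; 8 signed. Insufficient.
Dating window: the latest signature is 3 days after the earliest; the limit is 30 days. Within the window.

Not effective — insufficient signatures.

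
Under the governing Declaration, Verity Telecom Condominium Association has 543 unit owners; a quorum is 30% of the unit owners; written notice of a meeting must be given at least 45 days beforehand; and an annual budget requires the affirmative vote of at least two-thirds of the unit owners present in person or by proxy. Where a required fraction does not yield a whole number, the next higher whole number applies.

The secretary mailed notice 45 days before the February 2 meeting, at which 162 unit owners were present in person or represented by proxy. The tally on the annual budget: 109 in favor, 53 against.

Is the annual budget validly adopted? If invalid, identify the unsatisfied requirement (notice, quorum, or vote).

Invalid — quorum requirement not satisfied.

Notice: 45 days given; 45 required. Satisfied.
Quorum: 30% of 543 = 162.90, rounded up to 163; 162 present. Not satisfied.
Vote: requires two-thirds of those present (162); 2/3 of 162 = 108, so 108 needed; 109 in favor. Satisfied.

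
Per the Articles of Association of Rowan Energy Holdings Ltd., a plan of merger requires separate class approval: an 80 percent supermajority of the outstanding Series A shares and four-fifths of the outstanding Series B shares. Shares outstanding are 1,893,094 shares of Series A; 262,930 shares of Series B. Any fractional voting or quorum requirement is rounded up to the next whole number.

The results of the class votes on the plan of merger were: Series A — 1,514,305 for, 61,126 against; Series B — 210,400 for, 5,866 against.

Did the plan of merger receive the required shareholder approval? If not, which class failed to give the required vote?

Series A: 4/5 of 1893094 = 1514475.20, rounded up to 1514476; 1,514,476 required, 1,514,305 in favor — not approved.
Series B: 4/5 of 262930 = 210344; 210,344 required, 210,400 in favor — approved.

Not approved — the Series A shares did not give the required vote.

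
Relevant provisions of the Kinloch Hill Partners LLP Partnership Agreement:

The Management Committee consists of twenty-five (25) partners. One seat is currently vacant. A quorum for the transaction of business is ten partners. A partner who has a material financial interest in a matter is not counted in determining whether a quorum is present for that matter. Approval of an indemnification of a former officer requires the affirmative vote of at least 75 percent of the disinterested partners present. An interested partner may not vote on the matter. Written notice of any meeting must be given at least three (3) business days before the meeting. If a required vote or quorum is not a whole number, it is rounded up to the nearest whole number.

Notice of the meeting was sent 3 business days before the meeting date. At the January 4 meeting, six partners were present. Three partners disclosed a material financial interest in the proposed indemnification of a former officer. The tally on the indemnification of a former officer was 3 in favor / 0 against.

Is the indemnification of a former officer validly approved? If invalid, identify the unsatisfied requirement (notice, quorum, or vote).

Notice: 3 business days given; 3 required (3 ≥ 3). Satisfied.
Quorum: 6 present, but the 3 interested partners do not count, leaving 3. Quorum is 10. Not satisfied.
Vote: the indemnification of a former officer requires three-fourths of the disinterested partners present (6 − 3 = 3). 3/4 of 3 = 2.25, rounded up to 3, so 3 affirmative votes are needed; 3 voted in favor. Satisfied. (Moot — without a quorum no business can be validly transacted.)

Invalid — quorum requirement not satisfied.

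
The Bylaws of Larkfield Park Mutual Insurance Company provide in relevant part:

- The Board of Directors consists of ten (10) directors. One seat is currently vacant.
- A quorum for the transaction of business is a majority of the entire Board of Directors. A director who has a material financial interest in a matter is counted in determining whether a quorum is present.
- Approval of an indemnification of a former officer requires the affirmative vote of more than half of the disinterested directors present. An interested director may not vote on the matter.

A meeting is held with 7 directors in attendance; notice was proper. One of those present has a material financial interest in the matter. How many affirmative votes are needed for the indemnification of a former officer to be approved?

The indemnification of a former officer requires a majority of the disinterested directors present (7 − 1 = 6).
A majority of 6 is 4.

4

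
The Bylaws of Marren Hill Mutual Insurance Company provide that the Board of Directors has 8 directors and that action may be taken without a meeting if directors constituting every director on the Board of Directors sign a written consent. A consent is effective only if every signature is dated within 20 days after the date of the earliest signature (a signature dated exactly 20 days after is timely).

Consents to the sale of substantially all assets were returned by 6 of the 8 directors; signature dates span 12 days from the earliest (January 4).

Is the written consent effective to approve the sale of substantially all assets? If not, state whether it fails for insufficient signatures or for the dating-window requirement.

Not effective — insufficient signatures.

Signatures required: every one of 8 — unanimous means all 8, so 8 needed; 6 signed. Insufficient.
Dating window: the latest signature is 12 days after the earliest; the limit is 20 days. Within the window.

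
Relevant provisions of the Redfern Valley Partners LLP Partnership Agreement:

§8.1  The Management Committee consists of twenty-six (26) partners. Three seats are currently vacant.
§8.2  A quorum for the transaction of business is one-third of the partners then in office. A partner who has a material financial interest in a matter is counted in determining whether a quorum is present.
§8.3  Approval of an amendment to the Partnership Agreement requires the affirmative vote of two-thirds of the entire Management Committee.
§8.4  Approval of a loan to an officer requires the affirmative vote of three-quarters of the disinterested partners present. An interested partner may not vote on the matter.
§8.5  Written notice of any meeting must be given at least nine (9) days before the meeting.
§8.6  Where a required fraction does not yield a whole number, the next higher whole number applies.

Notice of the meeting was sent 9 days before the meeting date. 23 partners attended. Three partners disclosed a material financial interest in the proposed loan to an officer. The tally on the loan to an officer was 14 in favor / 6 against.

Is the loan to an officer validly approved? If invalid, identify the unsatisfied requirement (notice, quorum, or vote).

Notice: 9 days given; 9 required (9 ≥ 9). Satisfied.
Quorum: 23 present (interested partners count toward quorum); quorum is 8. Satisfied.
Vote: the loan to an officer requires three-fourths of the disinterested partners present (23 − 3 = 20). 3/4 of 20 = 15, so 15 affirmative votes are needed; 14 voted in favor. Not satisfied.

Invalid — vote requirement not satisfied.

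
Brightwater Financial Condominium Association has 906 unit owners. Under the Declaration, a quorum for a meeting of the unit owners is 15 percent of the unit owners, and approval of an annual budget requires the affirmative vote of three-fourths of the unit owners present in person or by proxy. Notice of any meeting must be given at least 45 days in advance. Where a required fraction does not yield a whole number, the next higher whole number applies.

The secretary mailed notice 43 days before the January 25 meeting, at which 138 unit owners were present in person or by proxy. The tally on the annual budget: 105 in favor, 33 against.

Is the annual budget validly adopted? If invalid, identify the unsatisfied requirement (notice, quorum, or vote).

Notice: 43 days given; 45 required. Not satisfied.
Quorum: 15% of 906 = 135.90, rounded up to 136; 138 present. Satisfied.
Vote: requires three-fourths of those present (138); 3/4 of 138 = 103.50, rounded up to 104, so 104 needed; 105 in favor. Satisfied.

Invalid — notice requirement not satisfied.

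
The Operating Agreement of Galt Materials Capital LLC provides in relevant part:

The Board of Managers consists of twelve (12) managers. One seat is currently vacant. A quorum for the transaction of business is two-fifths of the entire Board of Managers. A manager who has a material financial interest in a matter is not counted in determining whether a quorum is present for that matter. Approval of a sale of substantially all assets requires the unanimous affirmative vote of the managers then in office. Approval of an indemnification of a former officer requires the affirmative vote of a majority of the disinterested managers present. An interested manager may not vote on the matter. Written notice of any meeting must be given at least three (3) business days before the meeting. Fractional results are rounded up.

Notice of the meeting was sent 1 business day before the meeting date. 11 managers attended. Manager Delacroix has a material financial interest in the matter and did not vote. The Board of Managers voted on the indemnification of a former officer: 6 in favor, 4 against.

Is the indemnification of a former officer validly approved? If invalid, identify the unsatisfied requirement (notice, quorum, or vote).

Notice: 1 business day given; 3 required (1 < 3). Not satisfied.
Quorum: 11 present, but the 1 interested manager does not count, leaving 10. Quorum is 5. Satisfied.
Vote: the indemnification of a former officer requires a majority of the disinterested managers present (11 − 1 = 10). A majority of 10 is 6, so 6 affirmative votes are needed; 6 voted in favor. Satisfied.

Invalid — notice requirement not satisfied.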